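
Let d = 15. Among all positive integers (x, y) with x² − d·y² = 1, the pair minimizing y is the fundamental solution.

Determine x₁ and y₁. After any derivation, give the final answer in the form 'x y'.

√15 = [3; 1,6, …], period ℓ=2 (even) → k=1
a_0=3:  p_0=3·1+0=3,  q_0=3·0+1=1
a_1=1:  p_1=1·3+1=4,  q_1=1·1+0=1
fundamental: x₁=4, y₁=1  (since 16 − 15·1 = 1)

4 1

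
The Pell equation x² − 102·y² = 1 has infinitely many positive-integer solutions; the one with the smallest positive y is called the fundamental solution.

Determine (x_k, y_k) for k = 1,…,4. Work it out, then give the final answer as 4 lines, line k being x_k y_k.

101 10
20401 2020
4120901 408030
832401601 82420040

√102 → a₀=10, period (10,20); ℓ=2 even so k=1
a_0=10:  p_0=10·1+0=10,  q_0=10·0+1=1
a_1=10:  p_1=10·10+1=101,  q_1=10·1+0=10
(x₁, y₁) = (101, 10);  101² − 102·10² = 1 ✓
(x_2, y_2) = (101·101 + 102·10·10, 101·10 + 10·101) = (20401, 2020)
(x_3, y_3) = (101·20401 + 102·10·2020, 101·2020 + 10·20401) = (4120901, 408030)
(x_4, y_4) = (101·4120901 + 102·10·408030, 101·408030 + 10·4120901) = (832401601, 82420040)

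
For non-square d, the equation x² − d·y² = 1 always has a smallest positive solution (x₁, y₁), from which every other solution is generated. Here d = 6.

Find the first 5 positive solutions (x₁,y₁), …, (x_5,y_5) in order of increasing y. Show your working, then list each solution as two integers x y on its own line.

5 2
49 20
485 198
4801 1960
47525 19402

[2; 2,4] for √6; ℓ=2 ⇒ convergent index 1
i=0: a=2 ⇒ p=2, q=1
i=1: a=2 ⇒ p=5, q=2
fundamental: x₁=5, y₁=2  (since 25 − 6·4 = 1)
(5+2√6)^2 = 49 + 20√6
(5+2√6)^3 = 485 + 198√6
(5+2√6)^4 = 4801 + 1960√6
(5+2√6)^5 = 47525 + 19402√6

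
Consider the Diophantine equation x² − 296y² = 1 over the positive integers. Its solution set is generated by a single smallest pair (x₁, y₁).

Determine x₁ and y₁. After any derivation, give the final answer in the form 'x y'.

√296 → a₀=17, period (4,1,7,1,4,34); ℓ=6 even so k=5
k=0  a_k=17  p_k/q_k = 17/1
…
k=3  a_k=7  p_k/q_k = 671/39
k=4  a_k=1  p_k/q_k = 757/44
k=5  a_k=4  p_k/q_k = 3699/215
→ (3699, 215).  Check: 3699²=13682601, 296·215²=13682600, difference 1.

3699 215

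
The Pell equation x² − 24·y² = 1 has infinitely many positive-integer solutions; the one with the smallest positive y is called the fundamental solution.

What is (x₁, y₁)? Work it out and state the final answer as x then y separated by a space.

[4; 1,8] for √24; ℓ=2 ⇒ convergent index 1
k=0  a_k=4  p_k/q_k = 4/1
k=1  a_k=1  p_k/q_k = 5/1
fundamental: x₁=5, y₁=1  (since 25 − 24·1 = 1)

5 1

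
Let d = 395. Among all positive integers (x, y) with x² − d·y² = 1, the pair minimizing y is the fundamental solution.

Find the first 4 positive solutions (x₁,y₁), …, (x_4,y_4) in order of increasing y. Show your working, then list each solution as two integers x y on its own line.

159 8
50561 2544
16078239 808984
5112829441 257254368

[19; 1,6,1,38] for √395; ℓ=4 ⇒ convergent index 3
k=0  a_k=19  p_k/q_k = 19/1
k=1  a_k=1  p_k/q_k = 20/1
k=2  a_k=6  p_k/q_k = 139/7
k=3  a_k=1  p_k/q_k = 159/8
(x₁, y₁) = (159, 8);  159² − 395·8² = 1 ✓
(159+8√395)^2 = 50561 + 2544√395
(159+8√395)^3 = 16078239 + 808984√395
(159+8√395)^4 = 5112829441 + 257254368√395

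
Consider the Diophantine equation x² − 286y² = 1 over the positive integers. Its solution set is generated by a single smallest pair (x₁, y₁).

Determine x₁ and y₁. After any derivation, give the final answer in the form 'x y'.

561835 33222

[16; 1,10,3,3,2,3,3,10,1,32] for √286; ℓ=10 ⇒ convergent index 9
i=0: a=16 ⇒ p=16, q=1
…
i=8: a=10 ⇒ p=512132, q=30283
i=9: a=1 ⇒ p=561835, q=33222
→ (561835, 33222).  Check: 561835²=315658567225, 286·33222²=315658567224, difference 1.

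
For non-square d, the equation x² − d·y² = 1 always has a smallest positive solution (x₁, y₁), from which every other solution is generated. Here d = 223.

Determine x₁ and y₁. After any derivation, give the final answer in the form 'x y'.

[14; 1,13,1,28] for √223; ℓ=4 ⇒ convergent index 3
step 0: (14, 1)  from 14·(1,0) + (0,1)
step 1: (15, 1)  from 1·(14,1) + (1,0)
step 2: (209, 14)  from 13·(15,1) + (14,1)
step 3: (224, 15)  from 1·(209,14) + (15,1)
→ (224, 15).  Check: 224²=50176, 223·15²=50175, difference 1.

224 15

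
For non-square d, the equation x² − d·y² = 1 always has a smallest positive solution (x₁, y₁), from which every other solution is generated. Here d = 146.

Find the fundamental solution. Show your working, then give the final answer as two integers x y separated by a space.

145 12

√146 = [12; 12,24, …], period ℓ=2 (even) → k=1
i=0: a=12 ⇒ p=12, q=1
i=1: a=12 ⇒ p=145, q=12
→ (145, 12).  Check: 145²=21025, 146·12²=21024, difference 1.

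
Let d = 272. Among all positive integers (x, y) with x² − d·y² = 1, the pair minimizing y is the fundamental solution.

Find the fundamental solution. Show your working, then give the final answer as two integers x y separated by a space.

[16; 2,32] for √272; ℓ=2 ⇒ convergent index 1
k=0  a_k=16  p_k/q_k = 16/1
k=1  a_k=2  p_k/q_k = 33/2
fundamental: x₁=33, y₁=2  (since 1089 − 272·4 = 1)

33 2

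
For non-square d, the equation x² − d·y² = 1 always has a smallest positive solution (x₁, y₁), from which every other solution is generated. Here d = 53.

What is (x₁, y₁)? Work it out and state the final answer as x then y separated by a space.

66249 9100

√53 = [7; 3,1,1,3,14, …], period ℓ=5 (odd) → k=9
step 0: (7, 1)  from 7·(1,0) + (0,1)
step 1: (22, 3)  from 3·(7,1) + (1,0)
step 2: (29, 4)  from 1·(22,3) + (7,1)
…
step 4: (182, 25)  from 3·(51,7) + (29,4)
step 5: (2599, 357)  from 14·(182,25) + (51,7)
…
step 7: (10578, 1453)  from 1·(7979,1096) + (2599,357)
step 8: (18557, 2549)  from 1·(10578,1453) + (7979,1096)
step 9: (66249, 9100)  from 3·(18557,2549) + (10578,1453)
fundamental: x₁=66249, y₁=9100  (since 4388930001 − 53·82810000 = 1)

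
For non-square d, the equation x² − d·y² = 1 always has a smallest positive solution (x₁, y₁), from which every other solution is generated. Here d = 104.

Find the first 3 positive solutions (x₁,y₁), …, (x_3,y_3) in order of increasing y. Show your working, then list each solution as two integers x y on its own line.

d=104: √d = [10; 5,20] (ℓ=2, even), read p_1/q_1
step 0: (10, 1)  from 10·(1,0) + (0,1)
step 1: (51, 5)  from 5·(10,1) + (1,0)
→ (51, 5).  Check: 51²=2601, 104·5²=2600, difference 1.
k=2:  x_2 = 51·51+104·5·5 = 5201,  y_2 = 51·5+5·51 = 510
k=3:  x_3 = 51·5201+104·5·510 = 530451,  y_3 = 51·510+5·5201 = 52015

51 5
5201 510
530451 52015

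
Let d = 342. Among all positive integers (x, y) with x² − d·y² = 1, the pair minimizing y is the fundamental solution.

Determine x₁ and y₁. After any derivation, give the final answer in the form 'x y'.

√342 → a₀=18, period (2,36); ℓ=2 even so k=1
step 0: (18, 1)  from 18·(1,0) + (0,1)
step 1: (37, 2)  from 2·(18,1) + (1,0)
→ (37, 2).  Check: 37²=1369, 342·2²=1368, difference 1.

37 2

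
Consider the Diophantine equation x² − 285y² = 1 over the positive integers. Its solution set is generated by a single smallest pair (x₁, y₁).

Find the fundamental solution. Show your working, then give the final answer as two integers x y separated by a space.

2431 144

√285 = [16; 1,7,2,7,1,32, …], period ℓ=6 (even) → k=5
k=0  a_k=16  p_k/q_k = 16/1
k=1  a_k=1  p_k/q_k = 17/1
k=2  a_k=7  p_k/q_k = 135/8
k=3  a_k=2  p_k/q_k = 287/17
k=4  a_k=7  p_k/q_k = 2144/127
k=5  a_k=1  p_k/q_k = 2431/144
fundamental: x₁=2431, y₁=144  (since 5909761 − 285·20736 = 1)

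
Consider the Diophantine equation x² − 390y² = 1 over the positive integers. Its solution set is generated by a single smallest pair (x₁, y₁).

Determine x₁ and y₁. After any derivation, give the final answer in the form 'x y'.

d=390: √d = [19; 1,2,1,38] (ℓ=4, even), read p_3/q_3
a_0=19:  p_0=19·1+0=19,  q_0=19·0+1=1
…
a_2=2:  p_2=2·20+19=59,  q_2=2·1+1=3
a_3=1:  p_3=1·59+20=79,  q_3=1·3+1=4
→ (79, 4).  Check: 79²=6241, 390·4²=6240, difference 1.

79 4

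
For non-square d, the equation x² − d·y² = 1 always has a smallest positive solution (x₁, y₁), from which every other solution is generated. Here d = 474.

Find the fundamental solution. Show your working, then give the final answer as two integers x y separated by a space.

√474 → a₀=21, period (1,3,2,1,1,…,3,1,42); ℓ=14 even so k=13
k=0  a_k=21  p_k/q_k = 21/1
k=1  a_k=1  p_k/q_k = 22/1
k=2  a_k=3  p_k/q_k = 87/4
k=3  a_k=2  p_k/q_k = 196/9
k=4  a_k=1  p_k/q_k = 283/13
…
k=7  a_k=6  p_k/q_k = 5051/232
…
k=10  a_k=1  p_k/q_k = 16677/766
…
k=12  a_k=3  p_k/q_k = 149331/6859
k=13  a_k=1  p_k/q_k = 193549/8890
(x₁, y₁) = (193549, 8890);  193549² − 474·8890² = 1 ✓

193549 8890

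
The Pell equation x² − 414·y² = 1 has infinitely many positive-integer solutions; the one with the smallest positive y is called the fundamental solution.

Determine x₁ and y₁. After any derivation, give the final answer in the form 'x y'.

√414 = [20; 2,1,7,2,7,1,2,40, …], period ℓ=8 (even) → k=7
i=0: a=20 ⇒ p=20, q=1
i=1: a=2 ⇒ p=41, q=2
…
i=5: a=7 ⇒ p=7447, q=366
i=6: a=1 ⇒ p=8444, q=415
i=7: a=2 ⇒ p=24335, q=1196
(x₁, y₁) = (24335, 1196);  24335² − 414·1196² = 1 ✓

24335 1196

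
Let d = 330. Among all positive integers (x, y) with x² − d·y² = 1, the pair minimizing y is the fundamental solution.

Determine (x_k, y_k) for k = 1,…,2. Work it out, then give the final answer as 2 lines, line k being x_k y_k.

√330 → a₀=18, period (6,36); ℓ=2 even so k=1
step 0: (18, 1)  from 18·(1,0) + (0,1)
step 1: (109, 6)  from 6·(18,1) + (1,0)
(x₁, y₁) = (109, 6);  109² − 330·6² = 1 ✓
(x_2, y_2) = (109·109 + 330·6·6, 109·6 + 6·109) = (23761, 1308)

109 6
23761 1308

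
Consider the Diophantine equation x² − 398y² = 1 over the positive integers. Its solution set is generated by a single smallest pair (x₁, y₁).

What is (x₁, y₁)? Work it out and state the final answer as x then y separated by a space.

399 20

√398 → a₀=19, period (1,18,1,38); ℓ=4 even so k=3
a_0=19:  p_0=19·1+0=19,  q_0=19·0+1=1
a_1=1:  p_1=1·19+1=20,  q_1=1·1+0=1
a_2=18:  p_2=18·20+19=379,  q_2=18·1+1=19
a_3=1:  p_3=1·379+20=399,  q_3=1·19+1=20
fundamental: x₁=399, y₁=20  (since 159201 − 398·400 = 1)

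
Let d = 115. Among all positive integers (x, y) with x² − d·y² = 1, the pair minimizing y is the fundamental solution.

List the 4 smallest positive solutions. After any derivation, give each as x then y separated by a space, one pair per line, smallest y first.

1126 105
2535751 236460
5710510126 532507815
12860066268001 1199207362920

[10; 1,2,1,1,1,1,1,2,1,20] for √115; ℓ=10 ⇒ convergent index 9
i=0: a=10 ⇒ p=10, q=1
i=1: a=1 ⇒ p=11, q=1
i=2: a=2 ⇒ p=32, q=3
i=3: a=1 ⇒ p=43, q=4
i=4: a=1 ⇒ p=75, q=7
i=5: a=1 ⇒ p=118, q=11
…
i=7: a=1 ⇒ p=311, q=29
i=8: a=2 ⇒ p=815, q=76
i=9: a=1 ⇒ p=1126, q=105
(x₁, y₁) = (1126, 105);  1126² − 115·105² = 1 ✓
(x_2, y_2) = (1126·1126 + 115·105·105, 1126·105 + 105·1126) = (2535751, 236460)
(x_3, y_3) = (1126·2535751 + 115·105·236460, 1126·236460 + 105·2535751) = (5710510126, 532507815)
(x_4, y_4) = (1126·5710510126 + 115·105·532507815, 1126·532507815 + 105·5710510126) = (12860066268001, 1199207362920)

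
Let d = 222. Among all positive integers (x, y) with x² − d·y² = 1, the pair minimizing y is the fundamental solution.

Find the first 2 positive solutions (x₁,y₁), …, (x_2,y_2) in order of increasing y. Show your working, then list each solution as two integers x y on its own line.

149 10
44401 2980

d=222: √d = [14; 1,8,1,28] (ℓ=4, even), read p_3/q_3
step 0: (14, 1)  from 14·(1,0) + (0,1)
step 1: (15, 1)  from 1·(14,1) + (1,0)
step 2: (134, 9)  from 8·(15,1) + (14,1)
step 3: (149, 10)  from 1·(134,9) + (15,1)
fundamental: x₁=149, y₁=10  (since 22201 − 222·100 = 1)
(x_2, y_2) = (149·149 + 222·10·10, 149·10 + 10·149) = (44401, 2980)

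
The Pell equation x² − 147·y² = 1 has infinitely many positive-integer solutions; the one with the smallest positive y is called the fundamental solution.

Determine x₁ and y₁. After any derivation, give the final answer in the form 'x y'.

97 8

d=147: √d = [12; 8,24] (ℓ=2, even), read p_1/q_1
i=0: a=12 ⇒ p=12, q=1
i=1: a=8 ⇒ p=97, q=8
(x₁, y₁) = (97, 8);  97² − 147·8² = 1 ✓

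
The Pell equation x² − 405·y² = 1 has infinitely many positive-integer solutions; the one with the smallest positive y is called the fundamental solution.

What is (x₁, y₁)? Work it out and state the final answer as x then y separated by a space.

161 8

d=405: √d = [20; 8,40] (ℓ=2, even), read p_1/q_1
a_0=20:  p_0=20·1+0=20,  q_0=20·0+1=1
a_1=8:  p_1=8·20+1=161,  q_1=8·1+0=8
(x₁, y₁) = (161, 8);  161² − 405·8² = 1 ✓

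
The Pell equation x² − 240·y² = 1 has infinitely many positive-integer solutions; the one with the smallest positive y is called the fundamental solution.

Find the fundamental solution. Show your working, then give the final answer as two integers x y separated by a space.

√240 = [15; 2,30, …], period ℓ=2 (even) → k=1
step 0: (15, 1)  from 15·(1,0) + (0,1)
step 1: (31, 2)  from 2·(15,1) + (1,0)
(x₁, y₁) = (31, 2);  31² − 240·2² = 1 ✓

31 2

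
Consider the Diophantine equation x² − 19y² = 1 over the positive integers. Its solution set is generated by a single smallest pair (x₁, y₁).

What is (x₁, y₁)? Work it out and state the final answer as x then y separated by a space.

170 39

[4; 2,1,3,1,2,8] for √19; ℓ=6 ⇒ convergent index 5
i=0: a=4 ⇒ p=4, q=1
…
i=4: a=1 ⇒ p=61, q=14
i=5: a=2 ⇒ p=170, q=39
→ (170, 39).  Check: 170²=28900, 19·39²=28899, difference 1.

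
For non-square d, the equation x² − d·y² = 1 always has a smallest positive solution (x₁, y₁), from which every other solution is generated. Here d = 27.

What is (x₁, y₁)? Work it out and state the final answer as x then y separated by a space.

d=27: √d = [5; 5,10] (ℓ=2, even), read p_1/q_1
a_0=5:  p_0=5·1+0=5,  q_0=5·0+1=1
a_1=5:  p_1=5·5+1=26,  q_1=5·1+0=5
(x₁, y₁) = (26, 5);  26² − 27·5² = 1 ✓

26 5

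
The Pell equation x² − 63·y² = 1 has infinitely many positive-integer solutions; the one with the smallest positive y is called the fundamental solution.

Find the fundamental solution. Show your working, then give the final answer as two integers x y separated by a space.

8 1

d=63: √d = [7; 1,14] (ℓ=2, even), read p_1/q_1
k=0  a_k=7  p_k/q_k = 7/1
k=1  a_k=1  p_k/q_k = 8/1
(x₁, y₁) = (8, 1);  8² − 63·1² = 1 ✓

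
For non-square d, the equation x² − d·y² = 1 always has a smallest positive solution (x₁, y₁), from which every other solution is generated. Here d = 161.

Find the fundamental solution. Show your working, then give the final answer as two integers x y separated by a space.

11775 928

√161 = [12; 1,2,4,1,2,1,4,2,1,24, …], period ℓ=10 (even) → k=9
step 0: (12, 1)  from 12·(1,0) + (0,1)
…
step 6: (774, 61)  from 1·(571,45) + (203,16)
step 7: (3667, 289)  from 4·(774,61) + (571,45)
step 8: (8108, 639)  from 2·(3667,289) + (774,61)
step 9: (11775, 928)  from 1·(8108,639) + (3667,289)
→ (11775, 928).  Check: 11775²=138650625, 161·928²=138650624, difference 1.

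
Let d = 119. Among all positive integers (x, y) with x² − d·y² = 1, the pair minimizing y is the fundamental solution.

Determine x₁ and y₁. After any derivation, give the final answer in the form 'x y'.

[10; 1,9,1,20] for √119; ℓ=4 ⇒ convergent index 3
i=0: a=10 ⇒ p=10, q=1
…
i=2: a=9 ⇒ p=109, q=10
i=3: a=1 ⇒ p=120, q=11
(x₁, y₁) = (120, 11);  120² − 119·11² = 1 ✓

120 11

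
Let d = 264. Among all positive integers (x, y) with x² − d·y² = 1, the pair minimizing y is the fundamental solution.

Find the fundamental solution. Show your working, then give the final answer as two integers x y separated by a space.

d=264: √d = [16; 4,32] (ℓ=2, even), read p_1/q_1
i=0: a=16 ⇒ p=16, q=1
i=1: a=4 ⇒ p=65, q=4
fundamental: x₁=65, y₁=4  (since 4225 − 264·16 = 1)

65 4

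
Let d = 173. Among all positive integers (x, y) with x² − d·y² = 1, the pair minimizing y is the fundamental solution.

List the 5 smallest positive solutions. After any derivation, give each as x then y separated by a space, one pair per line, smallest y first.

2499849 190060
12498490045601 950242601880
62488675684008728649 4750926036134042180
312424506839974574118902401 23753195401006348176659760
1562028181998744709597444087746249 118758803540015886040113314710300

√173 = [13; 6,1,1,6,26, …], period ℓ=5 (odd) → k=9
a_0=13:  p_0=13·1+0=13,  q_0=13·0+1=1
a_1=6:  p_1=6·13+1=79,  q_1=6·1+0=6
a_2=1:  p_2=1·79+13=92,  q_2=1·6+1=7
a_3=1:  p_3=1·92+79=171,  q_3=1·7+6=13
a_4=6:  p_4=6·171+92=1118,  q_4=6·13+7=85
…
a_6=6:  p_6=6·29239+1118=176552,  q_6=6·2223+85=13423
a_7=1:  p_7=1·176552+29239=205791,  q_7=1·13423+2223=15646
a_8=1:  p_8=1·205791+176552=382343,  q_8=1·15646+13423=29069
a_9=6:  p_9=6·382343+205791=2499849,  q_9=6·29069+15646=190060
fundamental: x₁=2499849, y₁=190060  (since 6249245022801 − 173·36122803600 = 1)
k=2:  x_2 = 2499849·2499849+173·190060·190060 = 12498490045601,  y_2 = 2499849·190060+190060·2499849 = 950242601880
k=3:  x_3 = 2499849·12498490045601+173·190060·950242601880 = 62488675684008728649,  y_3 = 2499849·950242601880+190060·12498490045601 = 4750926036134042180
k=4:  x_4 = 2499849·62488675684008728649+173·190060·4750926036134042180 = 312424506839974574118902401,  y_4 = 2499849·4750926036134042180+190060·62488675684008728649 = 23753195401006348176659760
k=5:  x_5 = 2499849·312424506839974574118902401+173·190060·23753195401006348176659760 = 1562028181998744709597444087746249,  y_5 = 2499849·23753195401006348176659760+190060·312424506839974574118902401 = 118758803540015886040113314710300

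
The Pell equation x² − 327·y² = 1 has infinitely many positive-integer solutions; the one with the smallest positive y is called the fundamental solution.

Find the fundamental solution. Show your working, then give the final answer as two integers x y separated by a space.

√327 → a₀=18, period (12,36); ℓ=2 even so k=1
a_0=18:  p_0=18·1+0=18,  q_0=18·0+1=1
a_1=12:  p_1=12·18+1=217,  q_1=12·1+0=12
(x₁, y₁) = (217, 12);  217² − 327·12² = 1 ✓

217 12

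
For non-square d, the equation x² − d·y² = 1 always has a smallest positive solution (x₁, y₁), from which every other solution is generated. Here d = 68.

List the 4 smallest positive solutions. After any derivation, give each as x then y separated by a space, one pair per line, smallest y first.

33 4
2177 264
143649 17420
9478657 1149456

√68 → a₀=8, period (4,16); ℓ=2 even so k=1
k=0  a_k=8  p_k/q_k = 8/1
k=1  a_k=4  p_k/q_k = 33/4
fundamental: x₁=33, y₁=4  (since 1089 − 68·16 = 1)
(x_2, y_2) = (33·33 + 68·4·4, 33·4 + 4·33) = (2177, 264)
(x_3, y_3) = (33·2177 + 68·4·264, 33·264 + 4·2177) = (143649, 17420)
(x_4, y_4) = (33·143649 + 68·4·17420, 33·17420 + 4·143649) = (9478657, 1149456)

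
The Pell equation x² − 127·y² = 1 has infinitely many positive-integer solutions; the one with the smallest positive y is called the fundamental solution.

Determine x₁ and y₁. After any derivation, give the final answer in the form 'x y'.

[11; 3,1,2,2,7,11,7,2,2,1,3,22] for √127; ℓ=12 ⇒ convergent index 11
a_0=11:  p_0=11·1+0=11,  q_0=11·0+1=1
…
a_2=1:  p_2=1·34+11=45,  q_2=1·3+1=4
a_3=2:  p_3=2·45+34=124,  q_3=2·4+3=11
…
a_10=1:  p_10=1·906941+367620=1274561,  q_10=1·80478+32621=113099
a_11=3:  p_11=3·1274561+906941=4730624,  q_11=3·113099+80478=419775
→ (4730624, 419775).  Check: 4730624²=22378803429376, 127·419775²=22378803429375, difference 1.

4730624 419775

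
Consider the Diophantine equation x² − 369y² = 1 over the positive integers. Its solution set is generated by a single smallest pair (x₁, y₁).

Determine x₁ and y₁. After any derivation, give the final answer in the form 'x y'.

d=369: √d = [19; 4,1,3,2,7,4,7,2,3,1,4,38] (ℓ=12, even), read p_11/q_11
k=0  a_k=19  p_k/q_k = 19/1
…
k=3  a_k=3  p_k/q_k = 365/19
…
k=5  a_k=7  p_k/q_k = 6147/320
…
k=7  a_k=7  p_k/q_k = 184045/9581
k=8  a_k=2  p_k/q_k = 393504/20485
…
k=10  a_k=1  p_k/q_k = 1758061/91521
k=11  a_k=4  p_k/q_k = 8396801/437120
fundamental: x₁=8396801, y₁=437120  (since 70506267033601 − 369·191073894400 = 1)

8396801 437120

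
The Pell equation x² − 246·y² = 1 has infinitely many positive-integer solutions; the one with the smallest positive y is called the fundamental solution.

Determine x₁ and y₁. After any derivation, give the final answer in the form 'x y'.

√246 → a₀=15, period (1,2,5,1,14,1,5,2,1,30); ℓ=10 even so k=9
k=0  a_k=15  p_k/q_k = 15/1
k=1  a_k=1  p_k/q_k = 16/1
…
k=3  a_k=5  p_k/q_k = 251/16
k=4  a_k=1  p_k/q_k = 298/19
k=5  a_k=14  p_k/q_k = 4423/282
k=6  a_k=1  p_k/q_k = 4721/301
k=7  a_k=5  p_k/q_k = 28028/1787
k=8  a_k=2  p_k/q_k = 60777/3875
k=9  a_k=1  p_k/q_k = 88805/5662
fundamental: x₁=88805, y₁=5662  (since 7886328025 − 246·32058244 = 1)

88805 5662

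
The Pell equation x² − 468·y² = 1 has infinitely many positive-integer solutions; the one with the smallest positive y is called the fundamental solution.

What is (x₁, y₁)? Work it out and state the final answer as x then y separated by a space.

649 30

d=468: √d = [21; 1,1,1,2,1,1,1,42] (ℓ=8, even), read p_7/q_7
i=0: a=21 ⇒ p=21, q=1
…
i=2: a=1 ⇒ p=43, q=2
…
i=4: a=2 ⇒ p=173, q=8
i=5: a=1 ⇒ p=238, q=11
i=6: a=1 ⇒ p=411, q=19
i=7: a=1 ⇒ p=649, q=30
→ (649, 30).  Check: 649²=421201, 468·30²=421200, difference 1.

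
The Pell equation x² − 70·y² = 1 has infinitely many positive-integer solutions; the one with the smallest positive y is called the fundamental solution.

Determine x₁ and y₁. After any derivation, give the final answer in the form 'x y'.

251 30

d=70: √d = [8; 2,1,2,1,2,16] (ℓ=6, even), read p_5/q_5
i=0: a=8 ⇒ p=8, q=1
…
i=3: a=2 ⇒ p=67, q=8
i=4: a=1 ⇒ p=92, q=11
i=5: a=2 ⇒ p=251, q=30
fundamental: x₁=251, y₁=30  (since 63001 − 70·900 = 1)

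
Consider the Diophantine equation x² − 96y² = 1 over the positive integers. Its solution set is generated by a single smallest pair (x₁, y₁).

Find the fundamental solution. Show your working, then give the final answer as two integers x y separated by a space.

49 5

[9; 1,3,1,18] for √96; ℓ=4 ⇒ convergent index 3
k=0  a_k=9  p_k/q_k = 9/1
k=1  a_k=1  p_k/q_k = 10/1
k=2  a_k=3  p_k/q_k = 39/4
k=3  a_k=1  p_k/q_k = 49/5
→ (49, 5).  Check: 49²=2401, 96·5²=2400, difference 1.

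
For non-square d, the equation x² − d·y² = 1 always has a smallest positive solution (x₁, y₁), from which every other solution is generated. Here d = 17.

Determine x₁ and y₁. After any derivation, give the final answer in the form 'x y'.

33 8

[4; 8] for √17; ℓ=1 ⇒ convergent index 1
a_0=4:  p_0=4·1+0=4,  q_0=4·0+1=1
a_1=8:  p_1=8·4+1=33,  q_1=8·1+0=8
(x₁, y₁) = (33, 8);  33² − 17·8² = 1 ✓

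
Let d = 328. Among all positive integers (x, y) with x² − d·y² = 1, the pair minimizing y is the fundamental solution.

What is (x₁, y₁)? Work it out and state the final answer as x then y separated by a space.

163 9

d=328: √d = [18; 9,36] (ℓ=2, even), read p_1/q_1
step 0: (18, 1)  from 18·(1,0) + (0,1)
step 1: (163, 9)  from 9·(18,1) + (1,0)
fundamental: x₁=163, y₁=9  (since 26569 − 328·81 = 1)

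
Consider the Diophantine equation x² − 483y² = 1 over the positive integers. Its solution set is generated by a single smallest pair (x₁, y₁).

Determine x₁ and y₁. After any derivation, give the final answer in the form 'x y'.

d=483: √d = [21; 1,42] (ℓ=2, even), read p_1/q_1
a_0=21:  p_0=21·1+0=21,  q_0=21·0+1=1
a_1=1:  p_1=1·21+1=22,  q_1=1·1+0=1
(x₁, y₁) = (22, 1);  22² − 483·1² = 1 ✓

22 1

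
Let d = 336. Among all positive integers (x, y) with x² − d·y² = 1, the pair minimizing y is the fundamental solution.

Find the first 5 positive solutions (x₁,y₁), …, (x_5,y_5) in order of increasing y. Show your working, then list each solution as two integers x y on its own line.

√336 = [18; 3,36, …], period ℓ=2 (even) → k=1
step 0: (18, 1)  from 18·(1,0) + (0,1)
step 1: (55, 3)  from 3·(18,1) + (1,0)
fundamental: x₁=55, y₁=3  (since 3025 − 336·9 = 1)
k=2:  x_2 = 55·55+336·3·3 = 6049,  y_2 = 55·3+3·55 = 330
k=3:  x_3 = 55·6049+336·3·330 = 665335,  y_3 = 55·330+3·6049 = 36297
k=4:  x_4 = 55·665335+336·3·36297 = 73180801,  y_4 = 55·36297+3·665335 = 3992340
k=5:  x_5 = 55·73180801+336·3·3992340 = 8049222775,  y_5 = 55·3992340+3·73180801 = 439121103

55 3
6049 330
665335 36297
73180801 3992340
8049222775 439121103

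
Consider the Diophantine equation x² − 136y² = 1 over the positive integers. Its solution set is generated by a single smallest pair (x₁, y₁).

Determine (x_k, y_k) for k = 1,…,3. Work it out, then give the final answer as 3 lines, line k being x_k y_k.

[11; 1,1,1,22] for √136; ℓ=4 ⇒ convergent index 3
a_0=11:  p_0=11·1+0=11,  q_0=11·0+1=1
a_1=1:  p_1=1·11+1=12,  q_1=1·1+0=1
a_2=1:  p_2=1·12+11=23,  q_2=1·1+1=2
a_3=1:  p_3=1·23+12=35,  q_3=1·2+1=3
fundamental: x₁=35, y₁=3  (since 1225 − 136·9 = 1)
(35+3√136)^2 = 2449 + 210√136
(35+3√136)^3 = 171395 + 14697√136

35 3
2449 210
171395 14697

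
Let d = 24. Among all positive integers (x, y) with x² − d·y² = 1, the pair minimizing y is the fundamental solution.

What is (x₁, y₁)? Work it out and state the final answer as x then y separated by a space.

d=24: √d = [4; 1,8] (ℓ=2, even), read p_1/q_1
a_0=4:  p_0=4·1+0=4,  q_0=4·0+1=1
a_1=1:  p_1=1·4+1=5,  q_1=1·1+0=1
→ (5, 1).  Check: 5²=25, 24·1²=24, difference 1.

5 1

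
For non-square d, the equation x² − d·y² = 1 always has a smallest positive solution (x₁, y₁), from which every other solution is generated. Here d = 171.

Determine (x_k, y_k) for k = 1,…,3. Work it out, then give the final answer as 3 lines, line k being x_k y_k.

[13; 13,26] for √171; ℓ=2 ⇒ convergent index 1
a_0=13:  p_0=13·1+0=13,  q_0=13·0+1=1
a_1=13:  p_1=13·13+1=170,  q_1=13·1+0=13
→ (170, 13).  Check: 170²=28900, 171·13²=28899, difference 1.
(170+13√171)^2 = 57799 + 4420√171
(170+13√171)^3 = 19651490 + 1502787√171

170 13
57799 4420
19651490 1502787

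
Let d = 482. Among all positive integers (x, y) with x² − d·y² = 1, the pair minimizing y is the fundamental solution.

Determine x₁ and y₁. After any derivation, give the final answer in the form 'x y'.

d=482: √d = [21; 1,20,1,42] (ℓ=4, even), read p_3/q_3
i=0: a=21 ⇒ p=21, q=1
…
i=2: a=20 ⇒ p=461, q=21
i=3: a=1 ⇒ p=483, q=22
fundamental: x₁=483, y₁=22  (since 233289 − 482·484 = 1)

483 22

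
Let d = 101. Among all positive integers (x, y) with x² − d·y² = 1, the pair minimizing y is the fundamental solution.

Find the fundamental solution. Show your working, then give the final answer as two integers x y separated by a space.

d=101: √d = [10; 20] (ℓ=1, odd), read p_1/q_1
k=0  a_k=10  p_k/q_k = 10/1
k=1  a_k=20  p_k/q_k = 201/20
fundamental: x₁=201, y₁=20  (since 40401 − 101·400 = 1)

201 20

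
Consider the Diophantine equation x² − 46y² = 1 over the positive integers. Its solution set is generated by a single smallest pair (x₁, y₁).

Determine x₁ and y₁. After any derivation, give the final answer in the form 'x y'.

24335 3588

√46 → a₀=6, period (1,3,1,1,2,6,2,1,1,3,1,12); ℓ=12 even so k=11
a_0=6:  p_0=6·1+0=6,  q_0=6·0+1=1
a_1=1:  p_1=1·6+1=7,  q_1=1·1+0=1
a_2=3:  p_2=3·7+6=27,  q_2=3·1+1=4
…
a_5=2:  p_5=2·61+34=156,  q_5=2·9+5=23
…
a_9=1:  p_9=1·3147+2150=5297,  q_9=1·464+317=781
a_10=3:  p_10=3·5297+3147=19038,  q_10=3·781+464=2807
a_11=1:  p_11=1·19038+5297=24335,  q_11=1·2807+781=3588
fundamental: x₁=24335, y₁=3588  (since 592192225 − 46·12873744 = 1)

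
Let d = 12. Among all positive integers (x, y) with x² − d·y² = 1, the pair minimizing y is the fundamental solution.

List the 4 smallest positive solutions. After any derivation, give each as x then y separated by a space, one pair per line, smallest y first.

d=12: √d = [3; 2,6] (ℓ=2, even), read p_1/q_1
a_0=3:  p_0=3·1+0=3,  q_0=3·0+1=1
a_1=2:  p_1=2·3+1=7,  q_1=2·1+0=2
fundamental: x₁=7, y₁=2  (since 49 − 12·4 = 1)
(7+2√12)^2 = 97 + 28√12
(7+2√12)^3 = 1351 + 390√12
(7+2√12)^4 = 18817 + 5432√12

7 2
97 28
1351 390
18817 5432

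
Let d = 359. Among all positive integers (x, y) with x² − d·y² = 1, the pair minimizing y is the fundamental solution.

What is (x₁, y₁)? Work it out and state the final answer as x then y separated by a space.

360 19

[18; 1,17,1,36] for √359; ℓ=4 ⇒ convergent index 3
step 0: (18, 1)  from 18·(1,0) + (0,1)
step 1: (19, 1)  from 1·(18,1) + (1,0)
step 2: (341, 18)  from 17·(19,1) + (18,1)
step 3: (360, 19)  from 1·(341,18) + (19,1)
→ (360, 19).  Check: 360²=129600, 359·19²=129599, difference 1.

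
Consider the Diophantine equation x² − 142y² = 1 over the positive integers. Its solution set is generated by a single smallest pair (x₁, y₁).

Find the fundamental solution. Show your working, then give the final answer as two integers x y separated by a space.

143 12

d=142: √d = [11; 1,10,1,22] (ℓ=4, even), read p_3/q_3
k=0  a_k=11  p_k/q_k = 11/1
…
k=2  a_k=10  p_k/q_k = 131/11
k=3  a_k=1  p_k/q_k = 143/12
→ (143, 12).  Check: 143²=20449, 142·12²=20448, difference 1.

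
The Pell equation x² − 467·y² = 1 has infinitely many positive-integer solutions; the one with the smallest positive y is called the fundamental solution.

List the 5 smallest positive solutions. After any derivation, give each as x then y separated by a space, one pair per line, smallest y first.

√467 = [21; 1,1,1,1,3,…,1,1,42, …], period ℓ=14 (even) → k=13
i=0: a=21 ⇒ p=21, q=1
…
i=6: a=3 ⇒ p=1275, q=59
…
i=11: a=1 ⇒ p=633697, q=29324
i=12: a=1 ⇒ p=991929, q=45901
i=13: a=1 ⇒ p=1625626, q=75225
(x₁, y₁) = (1625626, 75225);  1625626² − 467·75225² = 1 ✓
(1625626+75225√467)^2 = 5285319783751 + 244575431700√467
(1625626+75225√467)^3 = 17183906517558380626 + 795176361465413175√467
(1625626+75225√467)^4 = 55869210433019434807260001 + 2585318735566902940613400√467
(1625626+75225√467)^5 = 181644882158758119549456134390626 + 8405522709648569143113732563625√467

1625626 75225
5285319783751 244575431700
17183906517558380626 795176361465413175
55869210433019434807260001 2585318735566902940613400
181644882158758119549456134390626 8405522709648569143113732563625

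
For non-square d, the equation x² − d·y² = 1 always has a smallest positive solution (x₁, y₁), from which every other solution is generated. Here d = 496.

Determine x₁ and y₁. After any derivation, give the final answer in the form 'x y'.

4620799 207480

[22; 3,1,2,4,1,…,1,3,44] for √496; ℓ=16 ⇒ convergent index 15
k=0  a_k=22  p_k/q_k = 22/1
k=1  a_k=3  p_k/q_k = 67/3
…
k=4  a_k=4  p_k/q_k = 1069/48
…
k=7  a_k=2  p_k/q_k = 6080/273
…
k=9  a_k=2  p_k/q_k = 35166/1579
…
k=12  a_k=4  p_k/q_k = 389209/17476
…
k=14  a_k=1  p_k/q_k = 1252502/56239
k=15  a_k=3  p_k/q_k = 4620799/207480
(x₁, y₁) = (4620799, 207480);  4620799² − 496·207480² = 1 ✓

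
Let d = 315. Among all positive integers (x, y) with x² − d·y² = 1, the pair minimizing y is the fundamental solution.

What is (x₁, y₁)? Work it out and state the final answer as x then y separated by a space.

71 4

d=315: √d = [17; 1,2,1,34] (ℓ=4, even), read p_3/q_3
a_0=17:  p_0=17·1+0=17,  q_0=17·0+1=1
a_1=1:  p_1=1·17+1=18,  q_1=1·1+0=1
a_2=2:  p_2=2·18+17=53,  q_2=2·1+1=3
a_3=1:  p_3=1·53+18=71,  q_3=1·3+1=4
fundamental: x₁=71, y₁=4  (since 5041 − 315·16 = 1)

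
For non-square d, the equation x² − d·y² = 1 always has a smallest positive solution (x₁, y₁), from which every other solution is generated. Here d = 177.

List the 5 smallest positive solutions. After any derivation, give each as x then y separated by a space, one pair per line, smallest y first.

d=177: √d = [13; 3,3,2,8,2,3,3,26] (ℓ=8, even), read p_7/q_7
step 0: (13, 1)  from 13·(1,0) + (0,1)
step 1: (40, 3)  from 3·(13,1) + (1,0)
step 2: (133, 10)  from 3·(40,3) + (13,1)
…
step 4: (2581, 194)  from 8·(306,23) + (133,10)
…
step 6: (18985, 1427)  from 3·(5468,411) + (2581,194)
step 7: (62423, 4692)  from 3·(18985,1427) + (5468,411)
(x₁, y₁) = (62423, 4692);  62423² − 177·4692² = 1 ✓
(62423+4692√177)^2 = 7793261857 + 585777432√177
(62423+4692√177)^3 = 972957569736599 + 73131969270780√177
(62423+4692√177)^4 = 121469860743542176897 + 9130233834994022448√177
(62423+4692√177)^5 = 15165026233415309047146263 + 1139873173290531757272228√177

62423 4692
7793261857 585777432
972957569736599 73131969270780
121469860743542176897 9130233834994022448
15165026233415309047146263 1139873173290531757272228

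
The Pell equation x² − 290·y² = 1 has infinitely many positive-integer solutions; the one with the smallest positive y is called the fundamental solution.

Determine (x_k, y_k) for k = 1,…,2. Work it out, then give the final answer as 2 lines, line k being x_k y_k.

√290 = [17; 34, …], period ℓ=1 (odd) → k=1
i=0: a=17 ⇒ p=17, q=1
i=1: a=34 ⇒ p=579, q=34
(x₁, y₁) = (579, 34);  579² − 290·34² = 1 ✓
k=2:  x_2 = 579·579+290·34·34 = 670481,  y_2 = 579·34+34·579 = 39372

579 34
670481 39372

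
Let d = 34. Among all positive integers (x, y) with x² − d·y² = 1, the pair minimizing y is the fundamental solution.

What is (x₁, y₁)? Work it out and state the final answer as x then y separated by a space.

35 6

[5; 1,4,1,10] for √34; ℓ=4 ⇒ convergent index 3
i=0: a=5 ⇒ p=5, q=1
i=1: a=1 ⇒ p=6, q=1
i=2: a=4 ⇒ p=29, q=5
i=3: a=1 ⇒ p=35, q=6
(x₁, y₁) = (35, 6);  35² − 34·6² = 1 ✓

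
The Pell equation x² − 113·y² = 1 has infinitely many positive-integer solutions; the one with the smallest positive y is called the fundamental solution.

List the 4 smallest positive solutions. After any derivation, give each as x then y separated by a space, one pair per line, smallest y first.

1204353 113296
2900932297217 272896754976
6987493029899166849 657328051091107760
16830816386073401651890177 1583310020631184911403584

√113 → a₀=10, period (1,1,1,2,2,1,1,1,20); ℓ=9 odd so k=17
k=0  a_k=10  p_k/q_k = 10/1
k=1  a_k=1  p_k/q_k = 11/1
…
k=4  a_k=2  p_k/q_k = 85/8
…
k=6  a_k=1  p_k/q_k = 287/27
…
k=8  a_k=1  p_k/q_k = 776/73
k=9  a_k=20  p_k/q_k = 16009/1506
…
k=11  a_k=1  p_k/q_k = 32794/3085
k=12  a_k=1  p_k/q_k = 49579/4664
k=13  a_k=2  p_k/q_k = 131952/12413
k=14  a_k=2  p_k/q_k = 313483/29490
k=15  a_k=1  p_k/q_k = 445435/41903
k=16  a_k=1  p_k/q_k = 758918/71393
k=17  a_k=1  p_k/q_k = 1204353/113296
fundamental: x₁=1204353, y₁=113296  (since 1450466148609 − 113·12835983616 = 1)
n=2: (1204353,113296)∘(1204353,113296) = (1204353·1204353+113·113296·113296, 1204353·113296+113296·1204353) = (2900932297217,272896754976)
n=3: (2900932297217,272896754976)∘(1204353,113296) = (1204353·2900932297217+113·113296·272896754976, 1204353·272896754976+113296·2900932297217) = (6987493029899166849,657328051091107760)
n=4: (6987493029899166849,657328051091107760)∘(1204353,113296) = (1204353·6987493029899166849+113·113296·657328051091107760, 1204353·657328051091107760+113296·6987493029899166849) = (16830816386073401651890177,1583310020631184911403584)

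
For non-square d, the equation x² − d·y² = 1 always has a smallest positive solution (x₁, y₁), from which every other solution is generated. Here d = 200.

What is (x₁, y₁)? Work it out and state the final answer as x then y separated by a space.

√200 → a₀=14, period (7,28); ℓ=2 even so k=1
step 0: (14, 1)  from 14·(1,0) + (0,1)
step 1: (99, 7)  from 7·(14,1) + (1,0)
fundamental: x₁=99, y₁=7  (since 9801 − 200·49 = 1)

99 7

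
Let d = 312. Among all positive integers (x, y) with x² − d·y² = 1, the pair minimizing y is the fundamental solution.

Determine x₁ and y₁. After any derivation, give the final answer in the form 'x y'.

53 3

d=312: √d = [17; 1,1,1,34] (ℓ=4, even), read p_3/q_3
step 0: (17, 1)  from 17·(1,0) + (0,1)
step 1: (18, 1)  from 1·(17,1) + (1,0)
step 2: (35, 2)  from 1·(18,1) + (17,1)
step 3: (53, 3)  from 1·(35,2) + (18,1)
fundamental: x₁=53, y₁=3  (since 2809 − 312·9 = 1)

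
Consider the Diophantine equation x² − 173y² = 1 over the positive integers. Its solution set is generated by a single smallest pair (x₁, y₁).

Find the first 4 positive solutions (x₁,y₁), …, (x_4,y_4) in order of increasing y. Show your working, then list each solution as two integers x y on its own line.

√173 → a₀=13, period (6,1,1,6,26); ℓ=5 odd so k=9
a_0=13:  p_0=13·1+0=13,  q_0=13·0+1=1
…
a_3=1:  p_3=1·92+79=171,  q_3=1·7+6=13
…
a_7=1:  p_7=1·176552+29239=205791,  q_7=1·13423+2223=15646
a_8=1:  p_8=1·205791+176552=382343,  q_8=1·15646+13423=29069
a_9=6:  p_9=6·382343+205791=2499849,  q_9=6·29069+15646=190060
fundamental: x₁=2499849, y₁=190060  (since 6249245022801 − 173·36122803600 = 1)
(2499849+190060√173)^2 = 12498490045601 + 950242601880√173
(2499849+190060√173)^3 = 62488675684008728649 + 4750926036134042180√173
(2499849+190060√173)^4 = 312424506839974574118902401 + 23753195401006348176659760√173

2499849 190060
12498490045601 950242601880
62488675684008728649 4750926036134042180
312424506839974574118902401 23753195401006348176659760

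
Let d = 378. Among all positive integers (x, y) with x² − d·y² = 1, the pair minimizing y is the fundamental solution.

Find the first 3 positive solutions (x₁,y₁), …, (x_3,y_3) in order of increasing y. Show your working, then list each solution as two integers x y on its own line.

√378 → a₀=19, period (2,3,1,4,1,3,2,38); ℓ=8 even so k=7
step 0: (19, 1)  from 19·(1,0) + (0,1)
step 1: (39, 2)  from 2·(19,1) + (1,0)
…
step 5: (1011, 52)  from 1·(836,43) + (175,9)
step 6: (3869, 199)  from 3·(1011,52) + (836,43)
step 7: (8749, 450)  from 2·(3869,199) + (1011,52)
→ (8749, 450).  Check: 8749²=76545001, 378·450²=76545000, difference 1.
(x_2, y_2) = (8749·8749 + 378·450·450, 8749·450 + 450·8749) = (153090001, 7874100)
(x_3, y_3) = (8749·153090001 + 378·450·7874100, 8749·7874100 + 450·153090001) = (2678768828749, 137781001350)

8749 450
153090001 7874100
2678768828749 137781001350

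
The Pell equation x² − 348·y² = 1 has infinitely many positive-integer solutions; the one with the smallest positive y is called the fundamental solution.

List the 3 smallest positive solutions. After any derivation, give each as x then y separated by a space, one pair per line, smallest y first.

√348 = [18; 1,1,1,8,1,1,1,36, …], period ℓ=8 (even) → k=7
a_0=18:  p_0=18·1+0=18,  q_0=18·0+1=1
…
a_2=1:  p_2=1·19+18=37,  q_2=1·1+1=2
a_3=1:  p_3=1·37+19=56,  q_3=1·2+1=3
a_4=8:  p_4=8·56+37=485,  q_4=8·3+2=26
a_5=1:  p_5=1·485+56=541,  q_5=1·26+3=29
a_6=1:  p_6=1·541+485=1026,  q_6=1·29+26=55
a_7=1:  p_7=1·1026+541=1567,  q_7=1·55+29=84
fundamental: x₁=1567, y₁=84  (since 2455489 − 348·7056 = 1)
n=2: (1567,84)∘(1567,84) = (1567·1567+348·84·84, 1567·84+84·1567) = (4910977,263256)
n=3: (4910977,263256)∘(1567,84) = (1567·4910977+348·84·263256, 1567·263256+84·4910977) = (15391000351,825044220)

1567 84
4910977 263256
15391000351 825044220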